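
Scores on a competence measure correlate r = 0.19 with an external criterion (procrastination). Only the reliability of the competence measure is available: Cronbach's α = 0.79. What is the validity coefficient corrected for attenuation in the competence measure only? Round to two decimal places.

0.21

Single correction: r_c = r_obs / √r_xx = 0.19 / √0.79 = 0.19 / 0.8888 ≈ 0.21.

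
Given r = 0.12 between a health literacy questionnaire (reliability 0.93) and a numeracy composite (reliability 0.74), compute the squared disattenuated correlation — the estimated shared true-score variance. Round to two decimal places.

Disattenuated r = 0.12 / √(0.93 × 0.74) = 0.12 / 0.8296 = 0.1446.
Shared true-score variance = 0.1446² = 0.0209 ≈ 0.02.

0.02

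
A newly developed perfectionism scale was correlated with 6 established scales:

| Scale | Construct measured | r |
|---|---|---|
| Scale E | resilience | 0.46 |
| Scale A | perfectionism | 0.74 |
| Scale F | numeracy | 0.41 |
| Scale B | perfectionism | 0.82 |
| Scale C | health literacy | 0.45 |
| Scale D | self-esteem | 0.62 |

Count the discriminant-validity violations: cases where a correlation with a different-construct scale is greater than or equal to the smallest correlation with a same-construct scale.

Convergent (same construct = perfectionism): Scale A, Scale B.
Smallest convergent = 0.74. Discriminant values: 0.46, 0.41, 0.45, 0.62; count ≥ 0.74 → 0.

0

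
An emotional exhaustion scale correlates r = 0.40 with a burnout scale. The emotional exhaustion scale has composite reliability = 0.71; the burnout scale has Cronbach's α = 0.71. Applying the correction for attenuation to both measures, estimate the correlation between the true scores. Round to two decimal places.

0.56

r_true = r_obs / √(r_xx · r_yy) = 0.40 / √(0.71 × 0.71) = 0.40 / √0.5041 = 0.40 / 0.7100 ≈ 0.56.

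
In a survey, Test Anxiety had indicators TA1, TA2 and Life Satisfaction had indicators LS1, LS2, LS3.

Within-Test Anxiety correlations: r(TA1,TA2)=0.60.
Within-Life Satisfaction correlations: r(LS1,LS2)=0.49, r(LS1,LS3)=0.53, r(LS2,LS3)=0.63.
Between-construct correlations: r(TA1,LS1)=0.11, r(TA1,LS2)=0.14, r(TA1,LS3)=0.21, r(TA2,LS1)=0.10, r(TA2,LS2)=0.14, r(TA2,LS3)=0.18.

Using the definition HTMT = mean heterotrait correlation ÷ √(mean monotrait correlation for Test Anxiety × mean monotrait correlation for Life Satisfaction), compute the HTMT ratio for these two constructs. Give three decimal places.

0.255

Mean heterotrait r = 0.88/6 = 0.1467.
Mean within-TA = 0.60/1 = 0.6000; mean within-LS = 1.65/3 = 0.5500.
Geometric mean = √(0.6000 × 0.5500) = 0.5745.
HTMT = 0.1467 / 0.5745 = 0.255.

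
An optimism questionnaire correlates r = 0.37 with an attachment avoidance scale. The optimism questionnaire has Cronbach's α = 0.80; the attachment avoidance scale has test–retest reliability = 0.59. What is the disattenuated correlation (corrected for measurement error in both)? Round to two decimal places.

r_true = r_obs / √(r_xx · r_yy) = 0.37 / √(0.80 × 0.59) = 0.37 / √0.4720 = 0.37 / 0.6870 ≈ 0.54.

0.54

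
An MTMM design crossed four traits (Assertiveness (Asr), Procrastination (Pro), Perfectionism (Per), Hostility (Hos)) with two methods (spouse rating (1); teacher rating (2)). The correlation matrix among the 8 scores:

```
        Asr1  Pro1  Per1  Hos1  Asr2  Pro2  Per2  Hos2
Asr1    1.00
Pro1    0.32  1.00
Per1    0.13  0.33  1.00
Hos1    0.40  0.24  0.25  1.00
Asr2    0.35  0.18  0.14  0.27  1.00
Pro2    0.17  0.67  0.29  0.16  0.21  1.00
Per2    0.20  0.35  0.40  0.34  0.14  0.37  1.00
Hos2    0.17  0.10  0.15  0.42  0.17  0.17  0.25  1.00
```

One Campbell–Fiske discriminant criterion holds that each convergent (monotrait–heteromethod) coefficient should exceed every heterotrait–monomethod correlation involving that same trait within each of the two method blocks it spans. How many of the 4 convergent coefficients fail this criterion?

Each convergent coefficient versus the relevant comparison correlations:
Asr (methods 1·2): 0.35 vs {0.32, 0.21, 0.13, 0.14, 0.40, 0.17} → fail.
Pro (methods 1·2): 0.67 vs {0.32, 0.21, 0.33, 0.37, 0.24, 0.17} → pass.
Per (methods 1·2): 0.40 vs {0.13, 0.14, 0.33, 0.37, 0.25, 0.25} → pass.
Hos (methods 1·2): 0.42 vs {0.40, 0.17, 0.24, 0.17, 0.25, 0.25} → pass.
1 of 4 fail.

1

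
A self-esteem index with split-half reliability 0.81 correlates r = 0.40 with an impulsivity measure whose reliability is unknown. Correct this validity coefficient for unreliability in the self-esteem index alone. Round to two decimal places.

Single correction: r_c = r_obs / √r_xx = 0.40 / √0.81 = 0.40 / 0.9000 ≈ 0.44.

0.44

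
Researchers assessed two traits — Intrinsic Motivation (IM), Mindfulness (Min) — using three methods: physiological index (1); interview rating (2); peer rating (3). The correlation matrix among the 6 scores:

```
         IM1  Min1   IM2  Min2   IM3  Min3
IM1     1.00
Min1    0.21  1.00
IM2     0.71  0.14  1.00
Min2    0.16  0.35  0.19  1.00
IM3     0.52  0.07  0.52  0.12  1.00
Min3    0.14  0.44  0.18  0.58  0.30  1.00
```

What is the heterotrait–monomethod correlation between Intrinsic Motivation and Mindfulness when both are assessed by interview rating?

0.19

Different traits, same method: r(IM2, Min2) = 0.19.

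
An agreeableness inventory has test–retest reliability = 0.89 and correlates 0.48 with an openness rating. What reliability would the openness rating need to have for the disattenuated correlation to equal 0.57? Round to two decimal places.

0.80

r_true = r_obs / √(r_xx · r_yy) ⇒ 0.57 = 0.48 / √(0.89 · r_yy).
√(0.89 · r_yy) = 0.48 / 0.57 = 0.8421; 0.89 · r_yy = 0.7091; r_yy = 0.7091 / 0.89 ≈ 0.80.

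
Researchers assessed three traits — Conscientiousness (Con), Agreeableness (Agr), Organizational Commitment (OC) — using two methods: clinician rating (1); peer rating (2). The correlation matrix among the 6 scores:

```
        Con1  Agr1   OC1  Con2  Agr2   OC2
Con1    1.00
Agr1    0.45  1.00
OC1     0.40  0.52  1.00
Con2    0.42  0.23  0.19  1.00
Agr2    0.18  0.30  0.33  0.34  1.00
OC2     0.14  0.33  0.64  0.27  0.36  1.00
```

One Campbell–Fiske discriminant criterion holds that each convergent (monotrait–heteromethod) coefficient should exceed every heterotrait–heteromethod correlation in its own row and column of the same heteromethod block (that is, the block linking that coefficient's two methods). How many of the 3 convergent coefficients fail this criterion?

1

Checking each validity diagonal entry against its comparison values:
Con (methods 1·2): 0.42 vs {0.18, 0.23, 0.14, 0.19} → pass.
Agr (methods 1·2): 0.30 vs {0.23, 0.18, 0.33, 0.33} → fail.
OC (methods 1·2): 0.64 vs {0.19, 0.14, 0.33, 0.33} → pass.
1 of 3 fail.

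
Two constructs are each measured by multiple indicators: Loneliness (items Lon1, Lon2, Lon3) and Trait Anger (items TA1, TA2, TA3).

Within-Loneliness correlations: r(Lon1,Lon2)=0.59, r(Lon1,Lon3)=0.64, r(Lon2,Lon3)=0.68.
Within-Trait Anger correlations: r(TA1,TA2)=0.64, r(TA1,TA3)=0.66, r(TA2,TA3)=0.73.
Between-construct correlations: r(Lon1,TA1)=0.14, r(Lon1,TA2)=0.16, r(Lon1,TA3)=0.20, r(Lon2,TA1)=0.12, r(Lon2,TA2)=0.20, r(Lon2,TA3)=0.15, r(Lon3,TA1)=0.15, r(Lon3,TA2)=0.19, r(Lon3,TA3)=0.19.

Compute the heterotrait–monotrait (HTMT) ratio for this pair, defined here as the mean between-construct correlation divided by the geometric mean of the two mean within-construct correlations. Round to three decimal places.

Mean heterotrait r = 1.50/9 = 0.1667.
Mean within-Lon = 1.91/3 = 0.6367; mean within-TA = 2.03/3 = 0.6767.
Geometric mean = √(0.6367 × 0.6767) = 0.6564.
HTMT = 0.1667 / 0.6564 = 0.254.

0.254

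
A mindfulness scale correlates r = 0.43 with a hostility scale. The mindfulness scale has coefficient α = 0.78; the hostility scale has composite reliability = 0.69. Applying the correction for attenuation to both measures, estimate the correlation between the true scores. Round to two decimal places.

r_true = r_obs / √(r_xx · r_yy) = 0.43 / √(0.78 × 0.69) = 0.43 / √0.5382 = 0.43 / 0.7336 ≈ 0.59.

0.59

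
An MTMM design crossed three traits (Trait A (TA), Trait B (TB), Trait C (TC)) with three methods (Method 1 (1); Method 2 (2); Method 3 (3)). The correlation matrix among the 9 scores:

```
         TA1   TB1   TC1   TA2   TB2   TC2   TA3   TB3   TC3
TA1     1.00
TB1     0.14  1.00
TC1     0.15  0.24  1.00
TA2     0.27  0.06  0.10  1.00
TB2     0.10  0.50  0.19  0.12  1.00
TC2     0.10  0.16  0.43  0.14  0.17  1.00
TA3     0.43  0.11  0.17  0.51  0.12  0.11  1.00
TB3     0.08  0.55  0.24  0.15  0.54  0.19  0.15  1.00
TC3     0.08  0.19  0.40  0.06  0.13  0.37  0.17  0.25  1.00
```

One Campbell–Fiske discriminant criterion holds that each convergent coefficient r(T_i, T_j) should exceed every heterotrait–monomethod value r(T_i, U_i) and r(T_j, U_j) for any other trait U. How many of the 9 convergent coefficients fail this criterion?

0

Each convergent coefficient versus the relevant comparison correlations:
TA (methods 1·2): 0.27 vs {0.14, 0.12, 0.15, 0.14} → pass.
TA (methods 1·3): 0.43 vs {0.14, 0.15, 0.15, 0.17} → pass.
TA (methods 2·3): 0.51 vs {0.12, 0.15, 0.14, 0.17} → pass.
TB (methods 1·2): 0.50 vs {0.14, 0.12, 0.24, 0.17} → pass.
TB (methods 1·3): 0.55 vs {0.14, 0.15, 0.24, 0.25} → pass.
TB (methods 2·3): 0.54 vs {0.12, 0.15, 0.17, 0.25} → pass.
TC (methods 1·2): 0.43 vs {0.15, 0.14, 0.24, 0.17} → pass.
TC (methods 1·3): 0.40 vs {0.15, 0.17, 0.24, 0.25} → pass.
TC (methods 2·3): 0.37 vs {0.14, 0.17, 0.17, 0.25} → pass.
0 of 9 fail.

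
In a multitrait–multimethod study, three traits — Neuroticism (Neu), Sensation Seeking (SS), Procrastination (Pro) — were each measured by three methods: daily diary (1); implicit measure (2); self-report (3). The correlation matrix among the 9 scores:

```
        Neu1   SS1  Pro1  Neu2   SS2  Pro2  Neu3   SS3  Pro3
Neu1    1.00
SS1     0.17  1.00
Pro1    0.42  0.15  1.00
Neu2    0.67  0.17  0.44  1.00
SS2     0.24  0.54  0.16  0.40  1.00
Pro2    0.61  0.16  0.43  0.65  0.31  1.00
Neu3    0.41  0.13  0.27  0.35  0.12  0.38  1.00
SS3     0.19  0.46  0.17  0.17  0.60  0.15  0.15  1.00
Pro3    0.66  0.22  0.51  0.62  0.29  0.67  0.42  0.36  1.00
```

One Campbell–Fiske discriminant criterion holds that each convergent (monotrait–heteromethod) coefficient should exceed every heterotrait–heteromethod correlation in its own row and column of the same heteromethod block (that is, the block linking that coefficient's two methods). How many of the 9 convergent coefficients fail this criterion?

Convergent coefficients and their comparison sets:
Neu (methods 1·2): 0.67 vs {0.24, 0.17, 0.61, 0.44} → pass.
Neu (methods 1·3): 0.41 vs {0.19, 0.13, 0.66, 0.27} → fail.
Neu (methods 2·3): 0.35 vs {0.17, 0.12, 0.62, 0.38} → fail.
SS (methods 1·2): 0.54 vs {0.17, 0.24, 0.16, 0.16} → pass.
SS (methods 1·3): 0.46 vs {0.13, 0.19, 0.22, 0.17} → pass.
SS (methods 2·3): 0.60 vs {0.12, 0.17, 0.29, 0.15} → pass.
Pro (methods 1·2): 0.43 vs {0.44, 0.61, 0.16, 0.16} → fail.
Pro (methods 1·3): 0.51 vs {0.27, 0.66, 0.17, 0.22} → fail.
Pro (methods 2·3): 0.67 vs {0.38, 0.62, 0.15, 0.29} → pass.
4 of 9 fail.

4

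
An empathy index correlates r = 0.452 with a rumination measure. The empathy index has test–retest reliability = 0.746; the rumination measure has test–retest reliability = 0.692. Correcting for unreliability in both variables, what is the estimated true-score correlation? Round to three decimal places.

0.629

r_true = r_obs / √(r_xx · r_yy) = 0.452 / √(0.746 × 0.692) = 0.452 / √0.516232 = 0.452 / 0.7185 ≈ 0.629.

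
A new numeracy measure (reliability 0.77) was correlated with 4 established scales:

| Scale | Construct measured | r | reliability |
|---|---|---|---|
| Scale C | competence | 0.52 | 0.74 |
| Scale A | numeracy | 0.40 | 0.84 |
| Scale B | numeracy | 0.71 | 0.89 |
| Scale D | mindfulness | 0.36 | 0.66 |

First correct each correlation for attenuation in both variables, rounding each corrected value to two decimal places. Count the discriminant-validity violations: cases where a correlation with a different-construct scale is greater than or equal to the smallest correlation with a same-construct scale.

Disattenuated r (r / √(r_scale · r_new)):
  Scale C (disc): 0.52 / √(0.74·0.77) = 0.69
  Scale A (conv): 0.40 / √(0.84·0.77) = 0.50
  Scale B (conv): 0.71 / √(0.89·0.77) = 0.86
  Scale D (disc): 0.36 / √(0.66·0.77) = 0.50
Smallest convergent = 0.50. Discriminant values: 0.69, 0.50; count ≥ 0.50 → 2.

2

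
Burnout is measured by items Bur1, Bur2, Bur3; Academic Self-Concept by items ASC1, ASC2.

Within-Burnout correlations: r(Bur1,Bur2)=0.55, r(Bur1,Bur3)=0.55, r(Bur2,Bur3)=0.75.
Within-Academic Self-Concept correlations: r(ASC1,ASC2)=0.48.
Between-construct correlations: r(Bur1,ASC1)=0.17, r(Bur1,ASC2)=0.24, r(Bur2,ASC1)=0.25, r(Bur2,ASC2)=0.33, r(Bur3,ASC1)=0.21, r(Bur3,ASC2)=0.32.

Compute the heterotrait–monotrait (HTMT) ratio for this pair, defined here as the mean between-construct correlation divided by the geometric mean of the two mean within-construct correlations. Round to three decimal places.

Mean between = 1.52/6 = 0.2533.
Mean within-Bur = 1.85/3 = 0.6167; mean within-ASC = 0.48/1 = 0.4800.
Geometric mean = √(0.6167 × 0.4800) = 0.5441.
HTMT = 0.2533 / 0.5441 = 0.466.

0.466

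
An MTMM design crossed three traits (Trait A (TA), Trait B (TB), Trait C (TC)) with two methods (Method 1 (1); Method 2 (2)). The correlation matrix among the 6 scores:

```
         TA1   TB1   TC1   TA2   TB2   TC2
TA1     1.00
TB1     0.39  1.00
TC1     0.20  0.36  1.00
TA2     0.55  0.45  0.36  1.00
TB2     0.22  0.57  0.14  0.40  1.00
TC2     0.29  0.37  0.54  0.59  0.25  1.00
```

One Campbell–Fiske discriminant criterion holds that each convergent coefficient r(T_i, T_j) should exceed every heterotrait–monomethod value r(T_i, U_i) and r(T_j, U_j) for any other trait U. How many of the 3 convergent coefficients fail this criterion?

2

Convergent coefficients and their comparison sets:
TA (methods 1·2): 0.55 vs {0.39, 0.40, 0.20, 0.59} → fail.
TB (methods 1·2): 0.57 vs {0.39, 0.40, 0.36, 0.25} → pass.
TC (methods 1·2): 0.54 vs {0.20, 0.59, 0.36, 0.25} → fail.
2 of 3 fail.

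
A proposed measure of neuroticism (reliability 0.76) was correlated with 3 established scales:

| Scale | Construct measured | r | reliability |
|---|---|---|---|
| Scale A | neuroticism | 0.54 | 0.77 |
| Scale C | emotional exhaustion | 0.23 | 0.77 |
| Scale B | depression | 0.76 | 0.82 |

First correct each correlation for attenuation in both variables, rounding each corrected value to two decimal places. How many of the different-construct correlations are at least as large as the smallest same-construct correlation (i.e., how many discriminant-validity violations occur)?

1

Disattenuated r (r / √(r_scale · r_new)):
  Scale A (conv): 0.54 / √(0.77·0.76) = 0.71
  Scale C (disc): 0.23 / √(0.77·0.76) = 0.30
  Scale B (disc): 0.76 / √(0.82·0.76) = 0.96
Smallest convergent = 0.71. Discriminant values: 0.30, 0.96; count ≥ 0.71 → 1.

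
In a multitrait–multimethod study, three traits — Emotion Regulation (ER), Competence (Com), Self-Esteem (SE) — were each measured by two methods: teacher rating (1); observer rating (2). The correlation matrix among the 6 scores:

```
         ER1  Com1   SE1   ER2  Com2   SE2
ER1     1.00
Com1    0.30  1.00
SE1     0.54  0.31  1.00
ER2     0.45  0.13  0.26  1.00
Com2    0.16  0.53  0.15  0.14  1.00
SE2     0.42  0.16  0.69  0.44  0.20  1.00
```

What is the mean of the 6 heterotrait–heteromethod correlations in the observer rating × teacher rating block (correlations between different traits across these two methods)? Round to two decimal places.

HTHM values (method 2 × method 1): 0.13, 0.26, 0.16, 0.15, 0.42, 0.16; mean = 1.28/6 = 0.21.

0.21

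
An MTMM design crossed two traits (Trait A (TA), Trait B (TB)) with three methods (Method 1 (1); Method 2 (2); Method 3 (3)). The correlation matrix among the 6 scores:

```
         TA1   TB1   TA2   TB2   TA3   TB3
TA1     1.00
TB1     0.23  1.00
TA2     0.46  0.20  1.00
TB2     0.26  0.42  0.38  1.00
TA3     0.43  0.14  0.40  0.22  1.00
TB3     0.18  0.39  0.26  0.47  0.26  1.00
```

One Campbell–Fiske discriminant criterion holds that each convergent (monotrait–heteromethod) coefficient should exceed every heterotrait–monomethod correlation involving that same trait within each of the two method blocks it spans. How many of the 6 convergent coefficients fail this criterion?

Convergent coefficients and their comparison sets:
TA (methods 1·2): 0.46 vs {0.23, 0.38} → pass.
TA (methods 1·3): 0.43 vs {0.23, 0.26} → pass.
TA (methods 2·3): 0.40 vs {0.38, 0.26} → pass.
TB (methods 1·2): 0.42 vs {0.23, 0.38} → pass.
TB (methods 1·3): 0.39 vs {0.23, 0.26} → pass.
TB (methods 2·3): 0.47 vs {0.38, 0.26} → pass.
0 of 6 fail.

0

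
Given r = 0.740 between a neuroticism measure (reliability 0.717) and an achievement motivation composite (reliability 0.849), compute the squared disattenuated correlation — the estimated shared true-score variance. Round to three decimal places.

Disattenuated r = 0.740 / √(0.717 × 0.849) = 0.740 / 0.7802 = 0.9485.
Shared true-score variance = 0.9485² = 0.8997 ≈ 0.900.

0.900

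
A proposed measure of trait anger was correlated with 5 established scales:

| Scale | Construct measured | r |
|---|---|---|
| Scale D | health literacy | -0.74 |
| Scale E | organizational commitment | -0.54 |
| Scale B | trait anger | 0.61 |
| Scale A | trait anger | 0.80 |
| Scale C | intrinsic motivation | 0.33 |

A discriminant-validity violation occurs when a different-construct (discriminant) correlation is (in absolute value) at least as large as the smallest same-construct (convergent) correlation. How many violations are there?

1

Convergent (same construct = trait anger): Scale B, Scale A.
Smallest convergent = 0.61. Discriminant |r|: 0.74, 0.54, 0.33; count ≥ 0.61 → 1.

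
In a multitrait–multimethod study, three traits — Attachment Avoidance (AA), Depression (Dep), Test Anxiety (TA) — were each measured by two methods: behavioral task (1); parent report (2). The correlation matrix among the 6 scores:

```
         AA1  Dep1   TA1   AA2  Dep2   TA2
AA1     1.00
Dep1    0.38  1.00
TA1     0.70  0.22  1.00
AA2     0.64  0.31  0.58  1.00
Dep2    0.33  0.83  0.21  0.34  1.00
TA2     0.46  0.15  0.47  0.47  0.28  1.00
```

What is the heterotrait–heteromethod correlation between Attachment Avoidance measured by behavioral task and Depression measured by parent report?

0.33

Different traits and methods: r(AA1, Dep2) = 0.33.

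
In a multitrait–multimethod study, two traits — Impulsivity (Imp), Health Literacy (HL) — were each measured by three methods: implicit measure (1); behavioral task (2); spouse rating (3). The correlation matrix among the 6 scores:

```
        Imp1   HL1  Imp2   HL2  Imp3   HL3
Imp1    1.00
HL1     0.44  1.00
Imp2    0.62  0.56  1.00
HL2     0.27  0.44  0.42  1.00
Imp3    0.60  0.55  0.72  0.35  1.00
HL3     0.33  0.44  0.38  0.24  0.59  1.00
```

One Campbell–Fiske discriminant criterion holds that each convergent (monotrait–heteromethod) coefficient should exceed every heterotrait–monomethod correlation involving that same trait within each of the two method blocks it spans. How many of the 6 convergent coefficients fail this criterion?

Convergent coefficients and their comparison sets:
Imp (methods 1·2): 0.62 vs {0.44, 0.42} → pass.
Imp (methods 1·3): 0.60 vs {0.44, 0.59} → pass.
Imp (methods 2·3): 0.72 vs {0.42, 0.59} → pass.
HL (methods 1·2): 0.44 vs {0.44, 0.42} → fail.
HL (methods 1·3): 0.44 vs {0.44, 0.59} → fail.
HL (methods 2·3): 0.24 vs {0.42, 0.59} → fail.
3 of 6 fail.

3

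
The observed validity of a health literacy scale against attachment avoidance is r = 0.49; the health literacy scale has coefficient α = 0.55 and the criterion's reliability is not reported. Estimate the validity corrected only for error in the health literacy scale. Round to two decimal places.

0.66

Single correction: r_c = r_obs / √r_xx = 0.49 / √0.55 = 0.49 / 0.7416 ≈ 0.66.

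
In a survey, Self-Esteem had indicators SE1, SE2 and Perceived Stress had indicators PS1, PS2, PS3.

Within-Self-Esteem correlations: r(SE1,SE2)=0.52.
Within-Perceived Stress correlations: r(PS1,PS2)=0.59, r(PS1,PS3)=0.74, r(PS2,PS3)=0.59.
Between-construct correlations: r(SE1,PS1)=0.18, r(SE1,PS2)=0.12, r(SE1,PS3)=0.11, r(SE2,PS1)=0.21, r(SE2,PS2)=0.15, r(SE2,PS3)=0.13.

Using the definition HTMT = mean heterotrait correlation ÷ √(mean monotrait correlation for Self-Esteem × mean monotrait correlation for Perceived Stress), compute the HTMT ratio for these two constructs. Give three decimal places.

0.260

Between-construct mean = 0.90/6 = 0.1500.
Mean within-SE = 0.52/1 = 0.5200; mean within-PS = 1.92/3 = 0.6400.
Geometric mean = √(0.5200 × 0.6400) = 0.5769.
HTMT = 0.1500 / 0.5769 = 0.260.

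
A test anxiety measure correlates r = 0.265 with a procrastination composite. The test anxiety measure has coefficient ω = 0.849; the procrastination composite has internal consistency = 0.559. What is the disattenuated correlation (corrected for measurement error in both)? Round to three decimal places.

r_true = r_obs / √(r_xx · r_yy) = 0.265 / √(0.849 × 0.559) = 0.265 / √0.474591 = 0.265 / 0.6889 ≈ 0.385.

0.385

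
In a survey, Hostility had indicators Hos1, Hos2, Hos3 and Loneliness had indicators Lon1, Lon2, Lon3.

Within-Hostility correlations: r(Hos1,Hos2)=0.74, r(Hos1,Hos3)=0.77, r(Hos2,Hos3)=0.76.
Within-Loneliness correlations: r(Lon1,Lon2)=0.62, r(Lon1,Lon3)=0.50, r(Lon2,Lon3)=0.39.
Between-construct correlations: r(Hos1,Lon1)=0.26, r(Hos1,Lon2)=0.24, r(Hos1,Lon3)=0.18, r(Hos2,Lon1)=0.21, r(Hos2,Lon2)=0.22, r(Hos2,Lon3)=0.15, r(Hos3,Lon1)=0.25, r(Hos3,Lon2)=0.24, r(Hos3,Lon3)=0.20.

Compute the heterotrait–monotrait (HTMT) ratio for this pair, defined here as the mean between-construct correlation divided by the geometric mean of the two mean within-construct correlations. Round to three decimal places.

Mean between = 1.95/9 = 0.2167.
Mean within-Hos = 2.27/3 = 0.7567; mean within-Lon = 1.51/3 = 0.5033.
Geometric mean = √(0.7567 × 0.5033) = 0.6171.
HTMT = 0.2167 / 0.6171 = 0.351.

0.351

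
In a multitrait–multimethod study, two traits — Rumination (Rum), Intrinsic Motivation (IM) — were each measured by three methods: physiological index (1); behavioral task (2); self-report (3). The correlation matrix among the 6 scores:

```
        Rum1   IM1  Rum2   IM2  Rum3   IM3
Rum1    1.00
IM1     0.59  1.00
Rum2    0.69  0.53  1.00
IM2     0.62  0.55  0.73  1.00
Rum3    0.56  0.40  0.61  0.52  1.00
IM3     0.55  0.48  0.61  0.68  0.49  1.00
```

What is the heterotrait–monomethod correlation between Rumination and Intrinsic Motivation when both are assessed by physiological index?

0.59

Different traits, same method: r(Rum1, IM1) = 0.59.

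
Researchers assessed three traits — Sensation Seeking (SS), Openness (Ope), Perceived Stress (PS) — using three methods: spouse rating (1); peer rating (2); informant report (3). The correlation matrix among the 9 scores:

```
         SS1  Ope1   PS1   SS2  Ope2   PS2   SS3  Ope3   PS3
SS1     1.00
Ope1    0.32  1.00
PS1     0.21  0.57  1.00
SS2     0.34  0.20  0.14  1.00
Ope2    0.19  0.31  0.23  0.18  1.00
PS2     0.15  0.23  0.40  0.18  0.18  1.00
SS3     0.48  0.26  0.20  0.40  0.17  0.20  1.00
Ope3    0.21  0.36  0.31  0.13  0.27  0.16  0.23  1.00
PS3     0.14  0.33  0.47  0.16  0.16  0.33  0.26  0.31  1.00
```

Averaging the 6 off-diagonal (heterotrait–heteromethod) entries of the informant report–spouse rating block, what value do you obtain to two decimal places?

0.24

HTHM values (method 3 × method 1): 0.26, 0.20, 0.21, 0.31, 0.14, 0.33; mean = 1.45/6 = 0.24.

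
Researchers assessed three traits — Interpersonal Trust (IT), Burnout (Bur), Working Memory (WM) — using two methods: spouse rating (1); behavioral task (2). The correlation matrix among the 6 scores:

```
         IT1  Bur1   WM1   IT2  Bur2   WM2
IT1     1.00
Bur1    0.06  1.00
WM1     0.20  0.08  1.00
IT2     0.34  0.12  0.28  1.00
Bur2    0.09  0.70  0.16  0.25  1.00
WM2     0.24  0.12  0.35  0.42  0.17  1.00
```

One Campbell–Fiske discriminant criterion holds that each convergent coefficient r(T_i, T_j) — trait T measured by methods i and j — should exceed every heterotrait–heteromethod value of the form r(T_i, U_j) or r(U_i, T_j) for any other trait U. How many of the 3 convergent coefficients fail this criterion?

0

Checking each validity diagonal entry against its comparison values:
IT (methods 1·2): 0.34 vs {0.09, 0.12, 0.24, 0.28} → pass.
Bur (methods 1·2): 0.70 vs {0.12, 0.09, 0.12, 0.16} → pass.
WM (methods 1·2): 0.35 vs {0.28, 0.24, 0.16, 0.12} → pass.
0 of 3 fail.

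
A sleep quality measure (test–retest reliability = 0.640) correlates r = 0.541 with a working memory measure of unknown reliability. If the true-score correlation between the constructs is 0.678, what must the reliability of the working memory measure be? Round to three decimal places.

0.995

r_true = r_obs / √(r_xx · r_yy) ⇒ 0.678 = 0.541 / √(0.640 · r_yy).
√(0.640 · r_yy) = 0.541 / 0.678 = 0.7979; 0.640 · r_yy = 0.6366; r_yy = 0.6366 / 0.640 ≈ 0.995.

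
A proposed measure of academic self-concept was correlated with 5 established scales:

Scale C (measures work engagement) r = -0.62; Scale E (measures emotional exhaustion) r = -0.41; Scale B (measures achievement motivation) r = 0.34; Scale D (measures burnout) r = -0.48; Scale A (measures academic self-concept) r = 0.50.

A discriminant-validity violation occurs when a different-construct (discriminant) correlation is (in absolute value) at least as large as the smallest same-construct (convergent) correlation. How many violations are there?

1

Convergent (same construct = academic self-concept): Scale A.
Smallest convergent = 0.50. Discriminant |r|: 0.62, 0.41, 0.34, 0.48; count ≥ 0.50 → 1.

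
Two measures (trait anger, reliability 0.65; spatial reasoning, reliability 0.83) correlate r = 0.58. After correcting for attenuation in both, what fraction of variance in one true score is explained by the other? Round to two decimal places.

0.62

Disattenuated r = 0.58 / √(0.65 × 0.83) = 0.58 / 0.7345 = 0.7897.
Shared true-score variance = 0.7897² = 0.6236 ≈ 0.62.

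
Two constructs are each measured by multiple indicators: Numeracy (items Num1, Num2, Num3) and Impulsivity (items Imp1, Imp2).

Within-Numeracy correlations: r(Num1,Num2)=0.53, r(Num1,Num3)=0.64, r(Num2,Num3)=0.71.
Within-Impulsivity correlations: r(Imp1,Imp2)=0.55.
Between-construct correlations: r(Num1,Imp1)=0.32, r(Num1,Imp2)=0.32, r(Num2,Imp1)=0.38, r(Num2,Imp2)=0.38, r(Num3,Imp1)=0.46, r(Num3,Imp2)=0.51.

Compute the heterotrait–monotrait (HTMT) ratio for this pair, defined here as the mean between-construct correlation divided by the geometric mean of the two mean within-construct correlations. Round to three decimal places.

Mean between = 2.37/6 = 0.3950.
Mean within-Num = 1.88/3 = 0.6267; mean within-Imp = 0.55/1 = 0.5500.
Geometric mean = √(0.6267 × 0.5500) = 0.5871.
HTMT = 0.3950 / 0.5871 = 0.673.

0.673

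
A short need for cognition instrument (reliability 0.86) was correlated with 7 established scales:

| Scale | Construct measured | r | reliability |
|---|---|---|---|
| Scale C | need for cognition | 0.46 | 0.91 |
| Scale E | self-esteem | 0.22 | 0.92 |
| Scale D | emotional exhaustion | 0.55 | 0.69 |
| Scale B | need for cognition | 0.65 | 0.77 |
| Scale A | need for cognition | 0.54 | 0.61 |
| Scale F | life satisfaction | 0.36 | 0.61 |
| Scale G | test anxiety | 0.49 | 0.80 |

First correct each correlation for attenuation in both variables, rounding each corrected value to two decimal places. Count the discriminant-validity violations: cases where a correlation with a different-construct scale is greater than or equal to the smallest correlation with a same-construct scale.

Disattenuated r (r / √(r_scale · r_new)):
  Scale C (conv): 0.46 / √(0.91·0.86) = 0.52
  Scale E (disc): 0.22 / √(0.92·0.86) = 0.25
  Scale D (disc): 0.55 / √(0.69·0.86) = 0.71
  Scale B (conv): 0.65 / √(0.77·0.86) = 0.80
  Scale A (conv): 0.54 / √(0.61·0.86) = 0.75
  Scale F (disc): 0.36 / √(0.61·0.86) = 0.50
  Scale G (disc): 0.49 / √(0.80·0.86) = 0.59
Smallest convergent = 0.52. Discriminant values: 0.25, 0.71, 0.50, 0.59; count ≥ 0.52 → 2.

2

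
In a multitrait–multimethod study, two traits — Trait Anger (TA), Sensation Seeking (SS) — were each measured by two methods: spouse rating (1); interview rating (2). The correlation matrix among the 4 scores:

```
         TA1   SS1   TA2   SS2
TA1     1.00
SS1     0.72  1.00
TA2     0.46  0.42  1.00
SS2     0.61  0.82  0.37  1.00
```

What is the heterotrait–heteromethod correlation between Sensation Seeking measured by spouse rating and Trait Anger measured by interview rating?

0.42

Different traits and methods: r(SS1, TA2) = 0.42.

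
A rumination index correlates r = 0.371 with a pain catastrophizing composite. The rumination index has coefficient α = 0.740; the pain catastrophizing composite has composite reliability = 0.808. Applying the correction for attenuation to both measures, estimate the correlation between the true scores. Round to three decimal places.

r_true = r_obs / √(r_xx · r_yy) = 0.371 / √(0.740 × 0.808) = 0.371 / √0.597920 = 0.371 / 0.7733 ≈ 0.480.

0.480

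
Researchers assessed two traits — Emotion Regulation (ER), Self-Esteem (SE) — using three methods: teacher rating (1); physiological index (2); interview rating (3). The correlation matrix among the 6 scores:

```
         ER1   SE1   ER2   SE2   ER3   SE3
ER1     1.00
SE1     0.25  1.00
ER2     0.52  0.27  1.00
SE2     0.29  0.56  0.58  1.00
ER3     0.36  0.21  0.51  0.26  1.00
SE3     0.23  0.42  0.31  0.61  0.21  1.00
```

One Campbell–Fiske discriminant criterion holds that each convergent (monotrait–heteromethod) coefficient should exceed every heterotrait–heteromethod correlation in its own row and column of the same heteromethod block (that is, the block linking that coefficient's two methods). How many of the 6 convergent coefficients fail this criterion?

Each convergent coefficient versus the relevant comparison correlations:
ER (methods 1·2): 0.52 vs {0.29, 0.27} → pass.
ER (methods 1·3): 0.36 vs {0.23, 0.21} → pass.
ER (methods 2·3): 0.51 vs {0.31, 0.26} → pass.
SE (methods 1·2): 0.56 vs {0.27, 0.29} → pass.
SE (methods 1·3): 0.42 vs {0.21, 0.23} → pass.
SE (methods 2·3): 0.61 vs {0.26, 0.31} → pass.
0 of 6 fail.

0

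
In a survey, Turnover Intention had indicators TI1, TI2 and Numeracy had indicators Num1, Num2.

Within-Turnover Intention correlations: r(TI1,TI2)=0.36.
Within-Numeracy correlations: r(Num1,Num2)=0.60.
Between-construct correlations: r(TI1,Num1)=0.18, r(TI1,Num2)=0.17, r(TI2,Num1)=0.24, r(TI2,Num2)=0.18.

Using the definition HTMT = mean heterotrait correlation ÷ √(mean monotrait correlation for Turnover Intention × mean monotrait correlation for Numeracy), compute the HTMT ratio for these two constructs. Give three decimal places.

0.414

Mean heterotrait r = 0.77/4 = 0.1925.
Mean within-TI = 0.36/1 = 0.3600; mean within-Num = 0.60/1 = 0.6000.
Geometric mean = √(0.3600 × 0.6000) = 0.4648.
HTMT = 0.1925 / 0.4648 = 0.414.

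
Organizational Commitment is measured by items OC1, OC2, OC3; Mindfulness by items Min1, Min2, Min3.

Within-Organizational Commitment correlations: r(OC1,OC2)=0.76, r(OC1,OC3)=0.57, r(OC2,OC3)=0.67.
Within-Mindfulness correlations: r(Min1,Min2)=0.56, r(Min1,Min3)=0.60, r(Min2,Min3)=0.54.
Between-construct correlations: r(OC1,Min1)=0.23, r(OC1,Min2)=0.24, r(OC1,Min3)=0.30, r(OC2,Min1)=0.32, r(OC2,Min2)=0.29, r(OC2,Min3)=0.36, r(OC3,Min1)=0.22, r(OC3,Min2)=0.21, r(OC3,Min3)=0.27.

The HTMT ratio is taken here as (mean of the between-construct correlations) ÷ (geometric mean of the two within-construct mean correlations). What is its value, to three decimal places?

0.441

Mean heterotrait r = 2.44/9 = 0.2711.
Mean within-OC = 2.00/3 = 0.6667; mean within-Min = 1.70/3 = 0.5667.
Geometric mean = √(0.6667 × 0.5667) = 0.6147.
HTMT = 0.2711 / 0.6147 = 0.441.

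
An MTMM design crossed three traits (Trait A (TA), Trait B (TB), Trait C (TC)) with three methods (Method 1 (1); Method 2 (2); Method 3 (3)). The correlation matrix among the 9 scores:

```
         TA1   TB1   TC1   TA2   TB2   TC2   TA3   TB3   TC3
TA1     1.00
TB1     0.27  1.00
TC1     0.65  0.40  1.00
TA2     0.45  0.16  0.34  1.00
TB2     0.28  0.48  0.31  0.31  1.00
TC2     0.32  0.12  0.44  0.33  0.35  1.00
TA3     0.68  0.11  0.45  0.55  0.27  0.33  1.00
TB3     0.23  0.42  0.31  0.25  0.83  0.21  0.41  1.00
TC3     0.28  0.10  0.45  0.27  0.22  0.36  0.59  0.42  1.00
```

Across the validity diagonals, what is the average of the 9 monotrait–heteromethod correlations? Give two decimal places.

0.52

Convergent values: 0.45, 0.68, 0.55, 0.48, 0.42, 0.83, 0.44, 0.45, 0.36; mean = 4.66/9 = 0.52.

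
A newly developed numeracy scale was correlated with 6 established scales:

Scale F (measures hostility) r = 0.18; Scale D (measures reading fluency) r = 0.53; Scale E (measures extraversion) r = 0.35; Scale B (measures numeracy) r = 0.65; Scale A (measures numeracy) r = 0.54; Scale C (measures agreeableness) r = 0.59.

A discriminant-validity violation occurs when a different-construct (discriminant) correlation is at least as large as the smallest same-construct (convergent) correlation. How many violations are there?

1

Convergent (same construct = numeracy): Scale B, Scale A.
Smallest convergent = 0.54. Discriminant values: 0.18, 0.53, 0.35, 0.59; count ≥ 0.54 → 1.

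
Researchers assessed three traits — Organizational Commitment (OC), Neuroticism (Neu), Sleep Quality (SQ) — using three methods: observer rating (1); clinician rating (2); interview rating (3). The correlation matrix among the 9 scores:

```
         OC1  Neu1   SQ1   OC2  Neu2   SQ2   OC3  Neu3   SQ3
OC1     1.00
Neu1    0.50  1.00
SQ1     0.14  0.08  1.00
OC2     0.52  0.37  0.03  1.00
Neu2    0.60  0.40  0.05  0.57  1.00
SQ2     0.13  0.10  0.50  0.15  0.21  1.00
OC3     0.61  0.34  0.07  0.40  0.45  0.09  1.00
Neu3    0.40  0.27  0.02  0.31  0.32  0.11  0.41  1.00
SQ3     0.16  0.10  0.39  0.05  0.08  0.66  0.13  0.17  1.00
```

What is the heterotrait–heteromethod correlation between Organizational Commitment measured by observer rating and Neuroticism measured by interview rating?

Different traits and methods: r(OC1, Neu3) = 0.40.

0.40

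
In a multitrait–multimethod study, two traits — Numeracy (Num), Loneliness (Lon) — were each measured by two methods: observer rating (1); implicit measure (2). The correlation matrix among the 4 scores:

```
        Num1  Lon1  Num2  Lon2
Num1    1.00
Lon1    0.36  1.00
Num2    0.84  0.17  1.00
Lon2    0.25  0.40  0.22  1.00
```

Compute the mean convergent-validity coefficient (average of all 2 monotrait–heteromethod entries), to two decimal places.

0.62

Convergent values: 0.84, 0.40; mean = 1.24/2 = 0.62.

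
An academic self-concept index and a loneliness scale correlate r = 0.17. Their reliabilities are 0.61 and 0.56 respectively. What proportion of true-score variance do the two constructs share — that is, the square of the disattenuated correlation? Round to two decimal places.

0.08

Disattenuated r = 0.17 / √(0.61 × 0.56) = 0.17 / 0.5845 = 0.2908.
Shared true-score variance = 0.2908² = 0.0846 ≈ 0.08.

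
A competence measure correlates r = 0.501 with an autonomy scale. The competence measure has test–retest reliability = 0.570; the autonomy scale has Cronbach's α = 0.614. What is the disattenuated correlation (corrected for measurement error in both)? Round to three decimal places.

r_true = r_obs / √(r_xx · r_yy) = 0.501 / √(0.570 × 0.614) = 0.501 / √0.349980 = 0.501 / 0.5916 ≈ 0.847.

0.847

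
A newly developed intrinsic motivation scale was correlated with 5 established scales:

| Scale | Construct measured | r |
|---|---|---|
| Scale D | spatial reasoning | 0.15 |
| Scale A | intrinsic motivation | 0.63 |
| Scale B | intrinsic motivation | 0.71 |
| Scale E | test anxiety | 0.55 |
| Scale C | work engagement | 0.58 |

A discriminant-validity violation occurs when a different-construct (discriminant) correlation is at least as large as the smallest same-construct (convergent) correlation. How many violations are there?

Convergent (same construct = intrinsic motivation): Scale A, Scale B.
Smallest convergent = 0.63. Discriminant values: 0.15, 0.55, 0.58; count ≥ 0.63 → 0.

0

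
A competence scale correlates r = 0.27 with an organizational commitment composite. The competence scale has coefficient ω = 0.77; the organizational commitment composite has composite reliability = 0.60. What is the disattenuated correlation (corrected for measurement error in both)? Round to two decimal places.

0.40

r_true = r_obs / √(r_xx · r_yy) = 0.27 / √(0.77 × 0.60) = 0.27 / √0.4620 = 0.27 / 0.6797 ≈ 0.40.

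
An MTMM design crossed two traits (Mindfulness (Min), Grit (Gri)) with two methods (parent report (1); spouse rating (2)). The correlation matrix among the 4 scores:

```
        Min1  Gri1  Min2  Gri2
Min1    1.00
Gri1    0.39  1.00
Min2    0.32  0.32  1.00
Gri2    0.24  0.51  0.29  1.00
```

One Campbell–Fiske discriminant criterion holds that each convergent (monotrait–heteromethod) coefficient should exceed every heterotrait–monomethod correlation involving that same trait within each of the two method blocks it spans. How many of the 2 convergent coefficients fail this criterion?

Each convergent coefficient versus the relevant comparison correlations:
Min (methods 1·2): 0.32 vs {0.39, 0.29} → fail.
Gri (methods 1·2): 0.51 vs {0.39, 0.29} → pass.
1 of 2 fail.

1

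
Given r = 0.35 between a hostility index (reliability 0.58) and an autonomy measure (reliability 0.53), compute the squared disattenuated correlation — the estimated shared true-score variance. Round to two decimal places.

Disattenuated r = 0.35 / √(0.58 × 0.53) = 0.35 / 0.5544 = 0.6313.
Shared true-score variance = 0.6313² = 0.3985 ≈ 0.40.

0.40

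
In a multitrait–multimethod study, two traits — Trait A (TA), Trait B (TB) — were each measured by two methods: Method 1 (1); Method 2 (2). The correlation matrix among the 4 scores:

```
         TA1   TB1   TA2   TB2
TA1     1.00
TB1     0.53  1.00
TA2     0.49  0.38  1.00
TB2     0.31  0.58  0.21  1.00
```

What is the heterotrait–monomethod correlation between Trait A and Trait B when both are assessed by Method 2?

Different traits, same method: r(TA2, TB2) = 0.21.

0.21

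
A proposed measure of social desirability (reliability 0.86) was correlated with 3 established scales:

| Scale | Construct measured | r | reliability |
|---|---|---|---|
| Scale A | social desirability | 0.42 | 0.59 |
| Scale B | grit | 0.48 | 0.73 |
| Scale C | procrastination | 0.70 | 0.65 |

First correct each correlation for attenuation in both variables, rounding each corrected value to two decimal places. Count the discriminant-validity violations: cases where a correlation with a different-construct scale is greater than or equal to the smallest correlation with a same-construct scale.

2

Disattenuated r (r / √(r_scale · r_new)):
  Scale A (conv): 0.42 / √(0.59·0.86) = 0.59
  Scale B (disc): 0.48 / √(0.73·0.86) = 0.61
  Scale C (disc): 0.70 / √(0.65·0.86) = 0.94
Smallest convergent = 0.59. Discriminant values: 0.61, 0.94; count ≥ 0.59 → 2.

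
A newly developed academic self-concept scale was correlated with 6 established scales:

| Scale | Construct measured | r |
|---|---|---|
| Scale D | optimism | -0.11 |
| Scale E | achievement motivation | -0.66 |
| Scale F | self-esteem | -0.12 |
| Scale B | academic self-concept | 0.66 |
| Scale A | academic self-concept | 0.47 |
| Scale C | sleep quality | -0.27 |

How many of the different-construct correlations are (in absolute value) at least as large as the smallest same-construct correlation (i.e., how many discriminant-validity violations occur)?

Convergent (same construct = academic self-concept): Scale B, Scale A.
Smallest convergent = 0.47. Discriminant |r|: 0.11, 0.66, 0.12, 0.27; count ≥ 0.47 → 1.

1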